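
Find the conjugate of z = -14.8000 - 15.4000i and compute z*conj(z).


z_bar = -14.8000 + 15.4000i
z*z_bar = (-14.8)^2 + (-15.4)^2 = 219.04 + 237.16 = 456.2

z_bar = -14.8000 + 15.4000i, z*z_bar = 456.2


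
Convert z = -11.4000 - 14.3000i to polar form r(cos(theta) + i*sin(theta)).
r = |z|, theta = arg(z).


r = sqrt(129.96+204.49) = sqrt(334.45) = 18.2880
theta = atan2(-14.3, -11.4) = -128.5620 degrees

r = 18.2880, theta = -128.5620 degrees


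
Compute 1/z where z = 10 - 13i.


|z|^2 = 100+169 = 269
1/z = (10 + 13i)/269

1/z = 0.0372 + 0.0483i


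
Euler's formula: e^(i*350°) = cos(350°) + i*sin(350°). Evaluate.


cos(350°) = 0.9848
sin(350°) = -0.1736

e^(i*350°) = 0.9848 - 0.1736i


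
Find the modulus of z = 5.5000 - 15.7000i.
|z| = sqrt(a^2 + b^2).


|z| = sqrt(5.5^2 + (-15.7)^2) = sqrt(30.25 + 246.49) = sqrt(276.74) = 16.6355

|z| = 16.6355


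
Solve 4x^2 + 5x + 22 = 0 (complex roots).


disc = 5^2 - 4*4*22 = 25 - 352 = -327
sqrt(|disc|) = sqrt(327) = 18.0831
Real part = -5/(2*4) = -0.6250
Imag part = 18.0831/(2*4) = 2.2604

-0.6250 ± 2.2604i


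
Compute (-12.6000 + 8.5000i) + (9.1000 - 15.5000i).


Real: -12.6 + 9.1 = -3.5
Imag: 8.5 - 15.5 = -7

-3.5000 - 7.0000i


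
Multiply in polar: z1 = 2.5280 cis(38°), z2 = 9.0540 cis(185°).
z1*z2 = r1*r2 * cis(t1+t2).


r = 2.5280 * 9.0540 = 22.8885
theta = 38° + 185° = 223° = 223° (mod 360)

22.8885 cis(223°)


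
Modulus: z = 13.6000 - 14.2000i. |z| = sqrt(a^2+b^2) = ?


|z| = sqrt(13.6^2 + (-14.2)^2) = sqrt(184.96 + 201.64) = sqrt(386.6) = 19.6621

|z| = 19.6621


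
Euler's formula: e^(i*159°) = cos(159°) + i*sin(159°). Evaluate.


cos(159°) = -0.9336
sin(159°) = 0.3584

e^(i*159°) = -0.9336 + 0.3584i


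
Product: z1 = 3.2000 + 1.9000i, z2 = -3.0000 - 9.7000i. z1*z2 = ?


Real = 3.2*(-3) - 1.9*(-9.7) = -9.6 - (-18.43) = 8.83
Imag = 3.2*(-9.7) - (3)*1.9 = -31.04 - (5.7) = -36.74

8.8300 - 36.7400i


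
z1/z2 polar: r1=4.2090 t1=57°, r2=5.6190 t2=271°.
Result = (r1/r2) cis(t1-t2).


r = 4.2090 / 5.6190 = 0.7491
theta = 57° - 271° = -214° = 146° (mod 360)

0.7491 cis(146°)


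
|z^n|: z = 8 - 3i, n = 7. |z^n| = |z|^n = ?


|z| = sqrt(64+9) = sqrt(73) = 8.5440
|z^7| = |z|^7 = (sqrt(73))^7 = 73^3 * sqrt(73) = 389017*sqrt(73)

|z^7| = 389017*sqrt(73) ≈ 3323762.7050


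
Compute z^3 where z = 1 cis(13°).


r^3 = 1^3 = 1
n*theta = 3*13° = 39° = 39° (mod 360)
a = 1*cos(39°) = 0.7771
b = 1*sin(39°) = 0.6293

1 cis(39°) = 0.7771 + 0.6293i


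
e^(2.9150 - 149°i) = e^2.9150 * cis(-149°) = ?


e^2.9150 = 18.4488
cos(-149°) = -0.857167
sin(-149°) = -0.515038
Real = 18.4488*(-0.857167) = -15.8137
Imag = 18.4488*(-0.515038) = -9.5018

-15.8137 - 9.5018i


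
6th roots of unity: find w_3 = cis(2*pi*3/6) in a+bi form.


Angle = 360*3/6 = 180°
a = cos(180°) = -1.0000
b = sin(180°) = 0

-1.0000 + 0i


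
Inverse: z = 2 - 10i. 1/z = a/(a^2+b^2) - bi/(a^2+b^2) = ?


|z|^2 = 4+100 = 104
1/z = (2 + 10i)/104

1/z = 0.0192 + 0.0962i


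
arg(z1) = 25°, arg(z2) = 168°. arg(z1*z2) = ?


arg(z1*z2) = 25° + 168° = 193°
Normalized to (-180°, 180°]: -167°

-167°


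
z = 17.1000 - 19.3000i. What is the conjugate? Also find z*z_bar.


z_bar = 17.1000 + 19.3000i
z*z_bar = 17.1^2 + (-19.3)^2 = 292.41 + 372.49 = 664.9

z_bar = 17.1000 + 19.3000i, z*z_bar = 664.9


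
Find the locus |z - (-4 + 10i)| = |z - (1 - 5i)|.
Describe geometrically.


Equal distances means the locus is the perpendicular bisector of z1 and z2.
Midpoint = ((-4+1)/2, (10+(-5))/2) = (-1.5000, 2.5000)

Perpendicular bisector through (-1.5000, 2.5000)


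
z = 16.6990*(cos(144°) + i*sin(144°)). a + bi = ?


a = 16.6990*cos(144°) = 16.6990*(-0.80902) = -13.5098
b = 16.6990*sin(144°) = 16.6990*0.587785 = 9.8154

-13.5098 + 9.8154i


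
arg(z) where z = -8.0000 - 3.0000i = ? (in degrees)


Re = -8, Im = -3
arg = atan2(-3, -8) = -159.4440 degrees

arg(z) = -159.4440 degrees


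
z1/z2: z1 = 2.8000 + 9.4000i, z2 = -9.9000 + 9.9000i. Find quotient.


Conjugate of z2 = -9.9000 - 9.9000i
Numerator: (2.8000 + 9.4000i)(-9.9000 - 9.9000i) = 65.3400 - 120.7800i
Denominator: (-9.9)^2 + 9.9^2 = 196.02
Result = (65.3400 - 120.7800i)/196.02

0.3333 - 0.6162i


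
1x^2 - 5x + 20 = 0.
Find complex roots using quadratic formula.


disc = (-5)^2 - 4*1*20 = 25 - 80 = -55
sqrt(|disc|) = sqrt(55) = 7.4162
Real part = 5/(2*1) = 2.5000
Imag part = 7.4162/(2*1) = 3.7081

2.5000 ± 3.7081i


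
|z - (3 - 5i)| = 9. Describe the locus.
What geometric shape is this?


|z - z0| = r is a circle with center z0 and radius r.
Center = (3, -5), radius = 9

Circle with center (3, -5) and radius 9


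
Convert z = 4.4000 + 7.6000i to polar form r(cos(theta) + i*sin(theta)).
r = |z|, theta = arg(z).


r = sqrt(19.36+57.76) = sqrt(77.12) = 8.7818
theta = atan2(7.6, 4.4) = 59.9314 degrees

r = 8.7818, theta = 59.9314 degrees


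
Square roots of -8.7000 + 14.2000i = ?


|z| = sqrt(75.69+201.64) = 16.6532
sqrt((|z|+a)/2) = sqrt((16.6532+(-8.7))/2) = sqrt(3.9766) = 1.9941
sqrt((|z|-a)/2) = sqrt((16.6532-(-8.7))/2) = sqrt(12.6766) = 3.5604

±(1.9941 + 3.5604i) i.e. 1.9941 + 3.5604i and -1.9941 - 3.5604i


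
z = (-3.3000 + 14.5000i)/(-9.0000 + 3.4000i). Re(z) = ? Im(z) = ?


Multiply by conjugate: (-3.3000 + 14.5000i)(-9.0000 - 3.4000i) / ((-9)^2 + 3.4^2)
Numerator real = -3.3*(-9) + 14.5*3.4 = 79
Numerator imag = 14.5*(-9) - (-3.3)*3.4 = -119.28
Denominator = 92.56
Re(z) = 79/92.56 = 0.8535
Im(z) = -119.28/92.56 = -1.2887

Re(z) = 0.8535, Im(z) = -1.2887


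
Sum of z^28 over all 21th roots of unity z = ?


The roots are w_k = w^k with w = e^(2*pi*i/21), and (w^k)^28 = (w^28)^k.
So S = 1 + u + u^2 + ... + u^(20) with u = w^28.
28 = 1*21 + 7, so 28 is not a multiple of 21: u = (w^21)^1 * w^7 = w^7 ≠ 1 (w is a primitive 21th root), while u^21 = (w^21)^28 = 1.
Geometric series: S = (1 - u^21)/(1 - u) = (1 - 1)/(1 - u) = 0

S = 0


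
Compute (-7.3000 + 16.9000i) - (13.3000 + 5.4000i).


Real: -7.3 - 13.3 = -20.6
Imag: 16.9 - 5.4 = 11.5

-20.6000 + 11.5000i


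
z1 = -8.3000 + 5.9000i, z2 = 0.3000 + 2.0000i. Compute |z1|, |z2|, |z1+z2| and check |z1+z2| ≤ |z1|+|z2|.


|z1| = sqrt((-8.3)^2 + 5.9^2) = sqrt(103.7) = 10.1833
|z2| = sqrt(0.3^2 + 2^2) = sqrt(4.09) = 2.0224
z1+z2 = -8.0000 + 7.9000i
|z1+z2| = sqrt(126.41) = 11.2432
|z1|+|z2| = 10.1833 + 2.0224 = 12.2057

|z1+z2| = 11.2432 ≤ |z1|+|z2| = 12.2057 (verified)


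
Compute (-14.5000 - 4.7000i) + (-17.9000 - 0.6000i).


Real: -14.5 - 17.9 = -32.4
Imag: -4.7 - 0.6 = -5.3

-32.4000 - 5.3000i


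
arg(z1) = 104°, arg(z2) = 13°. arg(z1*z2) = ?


arg(z1*z2) = 104° + 13° = 117°
Normalized to (-180°, 180°]: 117°

117°


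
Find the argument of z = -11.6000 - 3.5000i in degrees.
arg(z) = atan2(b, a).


Re = -11.6, Im = -3.5
arg = atan2(-3.5, -11.6) = -163.2102 degrees

arg(z) = -163.2102 degrees


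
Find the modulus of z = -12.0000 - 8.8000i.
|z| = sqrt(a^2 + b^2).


|z| = sqrt((-12)^2 + (-8.8)^2) = sqrt(144 + 77.44) = sqrt(221.44) = 14.8809

|z| = 14.8809


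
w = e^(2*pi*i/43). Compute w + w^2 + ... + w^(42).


With w = e^(2*pi*i/43), all 43 of the 43th roots of unity w^0 = 1, w, ..., w^(42) sum to 0: 1 + w + ... + w^(42) = (1 - w^43)/(1 - w) = 0 since w^43 = 1, w ≠ 1.
Removing the root 1: w + w^2 + ... + w^(42) = 0 - 1 = -1

Sum = -1


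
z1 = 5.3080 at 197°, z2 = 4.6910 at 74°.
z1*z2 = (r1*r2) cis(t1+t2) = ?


r = 5.3080 * 4.6910 = 24.8998
theta = 197° + 74° = 271° = 271° (mod 360)

24.8998 cis(271°)


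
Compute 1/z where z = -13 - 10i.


|z|^2 = 169+100 = 269
1/z = (-13 + 10i)/269

1/z = -0.0483 + 0.0372i


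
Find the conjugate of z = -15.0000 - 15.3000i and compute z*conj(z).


z_bar = -15.0000 + 15.3000i
z*z_bar = (-15)^2 + (-15.3)^2 = 225 + 234.09 = 459.09

z_bar = -15.0000 + 15.3000i, z*z_bar = 459.09


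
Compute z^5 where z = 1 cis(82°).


r^5 = 1^5 = 1
n*theta = 5*82° = 410° = 50° (mod 360)
a = 1*cos(50°) = 0.6428
b = 1*sin(50°) = 0.7660

1 cis(50°) = 0.6428 + 0.7660i


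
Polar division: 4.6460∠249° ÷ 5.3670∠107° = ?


r = 4.6460 / 5.3670 = 0.8657
theta = 249° - 107° = 142° = 142° (mod 360)

0.8657 cis(142°)


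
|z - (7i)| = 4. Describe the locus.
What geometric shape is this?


|z - z0| = r is a circle with center z0 and radius r.
Center = (0, 7), radius = 4

Circle with center (0, 7) and radius 4


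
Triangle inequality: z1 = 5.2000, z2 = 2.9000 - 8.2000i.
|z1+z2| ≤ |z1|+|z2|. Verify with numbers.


|z1| = sqrt(5.2^2 + 0^2) = sqrt(27.04) = 5.2000
|z2| = sqrt(2.9^2 + (-8.2)^2) = sqrt(75.65) = 8.6977
z1+z2 = 8.1000 - 8.2000i
|z1+z2| = sqrt(132.85) = 11.5261
|z1|+|z2| = 5.2000 + 8.6977 = 13.8977

|z1+z2| = 11.5261 ≤ |z1|+|z2| = 13.8977 (verified)


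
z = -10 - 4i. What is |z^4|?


|z| = sqrt(100+16) = sqrt(116) = 10.7703
|z^4| = |z|^4 = (sqrt(116))^4 = 116^2 = 13456

|z^4| = 13456


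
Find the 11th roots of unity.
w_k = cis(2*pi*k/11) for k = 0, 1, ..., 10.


The 11th roots of unity are cis(360k/11°) for k=0..10
Angle step = 360/11 = 32.7273°
Primitive root: cis(32.7273°)
Primitive root = 0.8413 + 0.5406i

11 roots at angles: 0°, 32.7273°, 65.4545°, 98.1818°, 130.9091°, 163.6364°, 196.3636°, 229.0909°, 261.8182°, 294.5455°, 327.2727°


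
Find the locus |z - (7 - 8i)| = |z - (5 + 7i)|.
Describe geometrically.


Equal distances means the locus is the perpendicular bisector of z1 and z2.
Midpoint = ((7+5)/2, (-8+7)/2) = (6.0000, -0.5000)

Perpendicular bisector through (6.0000, -0.5000)


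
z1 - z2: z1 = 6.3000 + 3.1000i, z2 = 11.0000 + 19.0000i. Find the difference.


Real: 6.3 - 11 = -4.7
Imag: 3.1 - 19 = -15.9

-4.7000 - 15.9000i


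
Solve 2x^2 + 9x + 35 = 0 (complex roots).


disc = 9^2 - 4*2*35 = 81 - 280 = -199
sqrt(|disc|) = sqrt(199) = 14.1067
Real part = -9/(2*2) = -2.2500
Imag part = 14.1067/(2*2) = 3.5267

-2.2500 ± 3.5267i


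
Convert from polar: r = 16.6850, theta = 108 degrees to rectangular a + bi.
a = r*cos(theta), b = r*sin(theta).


a = 16.6850*cos(108°) = 16.6850*(-0.309017) = -5.1559
b = 16.6850*sin(108°) = 16.6850*0.95106 = 15.8684

-5.1559 + 15.8684i


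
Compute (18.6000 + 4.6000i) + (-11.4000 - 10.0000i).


Real: 18.6 - 11.4 = 7.2
Imag: 4.6 - 10 = -5.4

7.2000 - 5.4000i


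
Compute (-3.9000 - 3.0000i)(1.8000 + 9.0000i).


Real = -3.9*1.8 - (-3)*9 = -7.02 - (-27) = 19.98
Imag = -3.9*9 + 1.8*(-3) = -35.1 - (5.4) = -40.5

19.9800 - 40.5000i


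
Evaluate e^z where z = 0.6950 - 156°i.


e^0.6950 = 2.0037
cos(-156°) = -0.91355
sin(-156°) = -0.40674
Real = 2.0037*(-0.91355) = -1.8305
Imag = 2.0037*(-0.40674) = -0.8150

-1.8305 - 0.8150i


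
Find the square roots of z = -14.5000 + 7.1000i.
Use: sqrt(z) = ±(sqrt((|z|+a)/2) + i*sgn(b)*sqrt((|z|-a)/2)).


|z| = sqrt(210.25+50.41) = 16.1450
sqrt((|z|+a)/2) = sqrt((16.1450+(-14.5))/2) = sqrt(0.8225) = 0.9069
sqrt((|z|-a)/2) = sqrt((16.1450-(-14.5))/2) = sqrt(15.3225) = 3.9144

±(0.9069 + 3.9144i) i.e. 0.9069 + 3.9144i and -0.9069 - 3.9144i


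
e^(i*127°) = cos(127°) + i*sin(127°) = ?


cos(127°) = -0.6018
sin(127°) = 0.7986

e^(i*127°) = -0.6018 + 0.7986i


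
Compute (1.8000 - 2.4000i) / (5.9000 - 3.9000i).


Conjugate of z2 = 5.9000 + 3.9000i
Numerator: (1.8000 - 2.4000i)(5.9000 + 3.9000i) = 19.9800 - 7.1400i
Denominator: 5.9^2 + (-3.9)^2 = 50.02
Result = (19.9800 - 7.1400i)/50.02

0.3994 - 0.1427i


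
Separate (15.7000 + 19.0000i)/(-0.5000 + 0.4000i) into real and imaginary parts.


Multiply by conjugate: (15.7000 + 19.0000i)(-0.5000 - 0.4000i) / ((-0.5)^2 + 0.4^2)
Numerator real = 15.7*(-0.5) + 19*0.4 = -0.25
Numerator imag = 19*(-0.5) - 15.7*0.4 = -15.78
Denominator = 0.41
Re(z) = -0.25/0.41 = -0.6098
Im(z) = -15.78/0.41 = -38.4878

Re(z) = -0.6098, Im(z) = -38.4878


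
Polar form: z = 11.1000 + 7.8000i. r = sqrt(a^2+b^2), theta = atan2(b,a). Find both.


r = sqrt(123.21+60.84) = sqrt(184.05) = 13.5665
theta = atan2(7.8, 11.1) = 35.0958 degrees

r = 13.5665, theta = 35.0958 degrees


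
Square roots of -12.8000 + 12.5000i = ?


|z| = sqrt(163.84+156.25) = 17.8911
sqrt((|z|+a)/2) = sqrt((17.8911+(-12.8))/2) = sqrt(2.5455) = 1.5955
sqrt((|z|-a)/2) = sqrt((17.8911-(-12.8))/2) = sqrt(15.3455) = 3.9173

±(1.5955 + 3.9173i) i.e. 1.5955 + 3.9173i and -1.5955 - 3.9173i


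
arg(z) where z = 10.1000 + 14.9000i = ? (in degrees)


Re = 10.1, Im = 14.9
arg = atan2(14.9, 10.1) = 55.8685 degrees

arg(z) = 55.8685 degrees


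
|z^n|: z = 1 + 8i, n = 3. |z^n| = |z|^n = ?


|z| = sqrt(1+64) = sqrt(65) = 8.0623
|z^3| = |z|^3 = (sqrt(65))^3 = 65*sqrt(65)

|z^3| = 65*sqrt(65) ≈ 524.0468


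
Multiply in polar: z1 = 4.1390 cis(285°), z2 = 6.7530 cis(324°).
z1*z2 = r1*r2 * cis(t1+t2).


r = 4.1390 * 6.7530 = 27.9507
theta = 285° + 324° = 609° = 249° (mod 360)

27.9507 cis(249°)


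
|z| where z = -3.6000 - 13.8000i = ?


|z| = sqrt((-3.6)^2 + (-13.8)^2) = sqrt(12.96 + 190.44) = sqrt(203.4) = 14.2618

|z| = 14.2618


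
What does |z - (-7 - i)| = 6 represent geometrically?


|z - z0| = r is a circle with center z0 and radius r.
Center = (-7, -1), radius = 6

Circle with center (-7, -1) and radius 6


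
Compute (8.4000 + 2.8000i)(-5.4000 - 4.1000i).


Real = 8.4*(-5.4) - 2.8*(-4.1) = -45.36 - (-11.48) = -33.88
Imag = 8.4*(-4.1) - (5.4)*2.8 = -34.44 - (15.12) = -49.56

-33.8800 - 49.5600i


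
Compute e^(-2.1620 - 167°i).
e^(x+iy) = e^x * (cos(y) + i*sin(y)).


e^-2.1620 = 0.1151
cos(-167°) = -0.97437
sin(-167°) = -0.225
Real = 0.1151*(-0.97437) = -0.1121
Imag = 0.1151*(-0.225) = -0.0259

-0.1121 - 0.0259i


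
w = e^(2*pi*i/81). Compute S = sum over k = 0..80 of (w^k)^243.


The roots are w_k = w^k with w = e^(2*pi*i/81), and (w^k)^243 = (w^243)^k.
So S = 1 + u + u^2 + ... + u^(80) with u = w^243.
243 = 3*81 + 0, so 243 is a multiple of 81 and u = (w^81)^3 = 1.
Every one of the 81 terms equals 1: S = 81

S = 81


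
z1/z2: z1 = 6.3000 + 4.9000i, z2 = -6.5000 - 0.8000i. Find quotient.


Conjugate of z2 = -6.5000 + 0.8000i
Numerator: (6.3000 + 4.9000i)(-6.5000 + 0.8000i) = -44.8700 - 26.8100i
Denominator: (-6.5)^2 + (-0.8)^2 = 42.89
Result = (-44.8700 - 26.8100i)/42.89

-1.0462 - 0.6251i


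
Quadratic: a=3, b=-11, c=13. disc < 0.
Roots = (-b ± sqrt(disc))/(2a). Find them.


disc = (-11)^2 - 4*3*13 = 121 - 156 = -35
sqrt(|disc|) = sqrt(35) = 5.9161
Real part = 11/(2*3) = 1.8333
Imag part = 5.9161/(2*3) = 0.9860

1.8333 ± 0.9860i


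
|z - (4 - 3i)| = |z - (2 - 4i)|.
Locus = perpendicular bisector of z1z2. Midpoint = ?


Equal distances means the locus is the perpendicular bisector of z1 and z2.
Midpoint = ((4+2)/2, (-3+(-4))/2) = (3.0000, -3.5000)

Perpendicular bisector through (3.0000, -3.5000)


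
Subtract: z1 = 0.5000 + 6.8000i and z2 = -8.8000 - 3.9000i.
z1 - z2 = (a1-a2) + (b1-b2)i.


Real: 0.5 + 8.8 = 9.3
Imag: 6.8 + 3.9 = 10.7

9.3000 + 10.7000i


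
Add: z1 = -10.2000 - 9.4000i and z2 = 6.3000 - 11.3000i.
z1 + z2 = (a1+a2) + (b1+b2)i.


Real: -10.2 + 6.3 = -3.9
Imag: -9.4 - 11.3 = -20.7

-3.9000 - 20.7000i


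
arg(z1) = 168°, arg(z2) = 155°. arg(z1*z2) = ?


arg(z1*z2) = 168° + 155° = 323°
Normalized to (-180°, 180°]: -37°

-37°


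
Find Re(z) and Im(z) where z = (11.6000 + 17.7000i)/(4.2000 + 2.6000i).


Multiply by conjugate: (11.6000 + 17.7000i)(4.2000 - 2.6000i) / (4.2^2 + 2.6^2)
Numerator real = 11.6*4.2 + 17.7*2.6 = 94.74
Numerator imag = 17.7*4.2 - 11.6*2.6 = 44.18
Denominator = 24.4
Re(z) = 94.74/24.4 = 3.8828
Im(z) = 44.18/24.4 = 1.8107

Re(z) = 3.8828, Im(z) = 1.8107


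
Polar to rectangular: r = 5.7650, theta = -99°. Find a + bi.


a = 5.7650*cos(-99°) = 5.7650*(-0.15643) = -0.9018
b = 5.7650*sin(-99°) = 5.7650*(-0.98769) = -5.6940

-0.9018 - 5.6940i


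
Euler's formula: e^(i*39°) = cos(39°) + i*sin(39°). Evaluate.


cos(39°) = 0.7771
sin(39°) = 0.6293

e^(i*39°) = 0.7771 + 0.6293i


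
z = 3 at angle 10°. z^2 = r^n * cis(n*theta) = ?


r^2 = 3^2 = 9
n*theta = 2*10° = 20° = 20° (mod 360)
a = 9*cos(20°) = 8.4572
b = 9*sin(20°) = 3.0782

9 cis(20°) = 8.4572 + 3.0782i


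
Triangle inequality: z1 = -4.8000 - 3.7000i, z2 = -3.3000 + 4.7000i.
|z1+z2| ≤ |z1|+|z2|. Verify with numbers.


|z1| = sqrt((-4.8)^2 + (-3.7)^2) = sqrt(36.73) = 6.0605
|z2| = sqrt((-3.3)^2 + 4.7^2) = sqrt(32.98) = 5.7428
z1+z2 = -8.1000 + i
|z1+z2| = sqrt(66.61) = 8.1615
|z1|+|z2| = 6.0605 + 5.7428 = 11.8033

|z1+z2| = 8.1615 ≤ |z1|+|z2| = 11.8033 (verified)


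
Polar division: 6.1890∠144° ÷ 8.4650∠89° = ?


r = 6.1890 / 8.4650 = 0.7311
theta = 144° - 89° = 55° = 55° (mod 360)

0.7311 cis(55°)


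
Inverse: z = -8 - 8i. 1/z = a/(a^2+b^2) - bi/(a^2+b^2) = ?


|z|^2 = 64+64 = 128
1/z = (-8 + 8i)/128

1/z = -0.0625 + 0.0625i


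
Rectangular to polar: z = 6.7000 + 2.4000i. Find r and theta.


r = sqrt(44.89+5.76) = sqrt(50.65) = 7.1169
theta = atan2(2.4, 6.7) = 19.7080 degrees

r = 7.1169, theta = 19.7080 degrees


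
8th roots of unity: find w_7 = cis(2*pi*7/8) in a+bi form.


Angle = 360*7/8 = 315°
a = cos(315°) = 0.7071
b = sin(315°) = -0.7071

0.7071 - 0.7071i


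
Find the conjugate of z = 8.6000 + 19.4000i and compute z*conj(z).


z_bar = 8.6000 - 19.4000i
z*z_bar = 8.6^2 + 19.4^2 = 73.96 + 376.36 = 450.32

z_bar = 8.6000 - 19.4000i, z*z_bar = 450.32


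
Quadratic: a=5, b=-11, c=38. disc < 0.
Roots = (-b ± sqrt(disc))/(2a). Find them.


disc = (-11)^2 - 4*5*38 = 121 - 760 = -639
sqrt(|disc|) = sqrt(639) = 25.2784
Real part = 11/(2*5) = 1.1000
Imag part = 25.2784/(2*5) = 2.5278

1.1000 ± 2.5278i


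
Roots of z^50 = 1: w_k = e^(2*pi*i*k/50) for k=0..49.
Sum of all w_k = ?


The sum of all 50th roots of unity is 0.
Geometric series: (1 - w^50)/(1 - w) = (1-1)/(1-w) = 0 since w^50 = 1, w ≠ 1.
Alternatively: coefficient of z^49 in z^50 - 1 is 0.

0


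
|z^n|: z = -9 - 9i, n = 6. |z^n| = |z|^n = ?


|z| = sqrt(81+81) = sqrt(162) = 12.7279
|z^6| = |z|^6 = (sqrt(162))^6 = 162^3 = 4251528

|z^6| = 4251528


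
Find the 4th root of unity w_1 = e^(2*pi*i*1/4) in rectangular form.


Angle = 360*1/4 = 90°
a = cos(90°) = 0
b = sin(90°) = 1.0000

0 + 1.0000i


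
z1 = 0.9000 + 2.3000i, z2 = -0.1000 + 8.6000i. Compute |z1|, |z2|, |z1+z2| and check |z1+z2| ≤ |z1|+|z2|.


|z1| = sqrt(0.9^2 + 2.3^2) = sqrt(6.1) = 2.4698
|z2| = sqrt((-0.1)^2 + 8.6^2) = sqrt(73.97) = 8.6006
z1+z2 = 0.8000 + 10.9000i
|z1+z2| = sqrt(119.45) = 10.9293
|z1|+|z2| = 2.4698 + 8.6006 = 11.0704

|z1+z2| = 10.9293 ≤ |z1|+|z2| = 11.0704 (verified)


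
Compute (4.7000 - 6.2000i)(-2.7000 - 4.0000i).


Real = 4.7*(-2.7) - (-6.2)*(-4) = -12.69 - 24.8 = -37.49
Imag = 4.7*(-4) - (2.7)*(-6.2) = -18.8 + 16.74 = -2.06

-37.4900 - 2.0600i


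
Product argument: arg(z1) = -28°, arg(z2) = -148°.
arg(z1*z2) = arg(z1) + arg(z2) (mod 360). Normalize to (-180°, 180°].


arg(z1*z2) = -28° - 148° = -176°
Normalized to (-180°, 180°]: -176°

-176°


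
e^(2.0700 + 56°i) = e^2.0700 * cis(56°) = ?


e^2.0700 = 7.9248
cos(56°) = 0.5592
sin(56°) = 0.82904
Real = 7.9248*0.5592 = 4.4315
Imag = 7.9248*0.82904 = 6.5700

4.4315 + 6.5700i


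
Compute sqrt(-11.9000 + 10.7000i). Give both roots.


|z| = sqrt(141.61+114.49) = 16.0031
sqrt((|z|+a)/2) = sqrt((16.0031+(-11.9))/2) = sqrt(2.0516) = 1.4323
sqrt((|z|-a)/2) = sqrt((16.0031-(-11.9))/2) = sqrt(13.9516) = 3.7352

±(1.4323 + 3.7352i) i.e. 1.4323 + 3.7352i and -1.4323 - 3.7352i


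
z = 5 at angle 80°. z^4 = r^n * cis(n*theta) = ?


r^4 = 5^4 = 625
n*theta = 4*80° = 320° = 320° (mod 360)
a = 625*cos(320°) = 478.7778
b = 625*sin(320°) = -401.7423

625 cis(320°) = 478.7778 - 401.7423i


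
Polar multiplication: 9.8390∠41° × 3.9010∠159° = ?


r = 9.8390 * 3.9010 = 38.3819
theta = 41° + 159° = 200° = 200° (mod 360)

38.3819 cis(200°)


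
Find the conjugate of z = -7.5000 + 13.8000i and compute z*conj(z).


z_bar = -7.5000 - 13.8000i
z*z_bar = (-7.5)^2 + 13.8^2 = 56.25 + 190.44 = 246.69

z_bar = -7.5000 - 13.8000i, z*z_bar = 246.69


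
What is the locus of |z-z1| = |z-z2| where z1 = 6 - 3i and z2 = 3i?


Equal distances means the locus is the perpendicular bisector of z1 and z2.
Midpoint = ((6+0)/2, (-3+3)/2) = (3.0000, 0)

Perpendicular bisector through (3.0000, 0)


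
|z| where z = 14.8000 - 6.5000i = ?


|z| = sqrt(14.8^2 + (-6.5)^2) = sqrt(219.04 + 42.25) = sqrt(261.29) = 16.1645

|z| = 16.1645


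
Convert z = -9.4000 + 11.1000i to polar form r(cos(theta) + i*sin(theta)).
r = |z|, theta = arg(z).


r = sqrt(88.36+123.21) = sqrt(211.57) = 14.5454
theta = atan2(11.1, -9.4) = 130.2595 degrees

r = 14.5454, theta = 130.2595 degrees


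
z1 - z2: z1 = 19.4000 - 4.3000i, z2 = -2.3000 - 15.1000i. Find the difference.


Real: 19.4 + 2.3 = 21.7
Imag: -4.3 + 15.1 = 10.8

21.7000 + 10.8000i


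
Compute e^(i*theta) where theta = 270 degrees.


cos(270°) = 0
sin(270°) = -1.0000

e^(i*270°) = 0 - 1.0000i


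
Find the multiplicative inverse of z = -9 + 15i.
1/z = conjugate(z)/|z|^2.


|z|^2 = 81+225 = 306
1/z = (-9 - 15i)/306

1/z = -0.0294 - 0.0490i


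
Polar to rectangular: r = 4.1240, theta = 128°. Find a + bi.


a = 4.1240*cos(128°) = 4.1240*(-0.61566) = -2.5390
b = 4.1240*sin(128°) = 4.1240*0.78801 = 3.2498

-2.5390 + 3.2498i


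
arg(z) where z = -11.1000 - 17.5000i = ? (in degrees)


Re = -11.1, Im = -17.5
arg = atan2(-17.5, -11.1) = -122.3864 degrees

arg(z) = -122.3864 degrees


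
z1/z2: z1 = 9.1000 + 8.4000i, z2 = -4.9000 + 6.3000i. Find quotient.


Conjugate of z2 = -4.9000 - 6.3000i
Numerator: (9.1000 + 8.4000i)(-4.9000 - 6.3000i) = 8.3300 - 98.4900i
Denominator: (-4.9)^2 + 6.3^2 = 63.7
Result = (8.3300 - 98.4900i)/63.7

0.1308 - 1.5462i


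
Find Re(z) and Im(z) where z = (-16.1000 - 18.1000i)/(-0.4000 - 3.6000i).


Multiply by conjugate: (-16.1000 - 18.1000i)(-0.4000 + 3.6000i) / ((-0.4)^2 + (-3.6)^2)
Numerator real = -16.1*(-0.4) - (18.1)*(-3.6) = 71.6
Numerator imag = -18.1*(-0.4) - (-16.1)*(-3.6) = -50.72
Denominator = 13.12
Re(z) = 71.6/13.12 = 5.4573
Im(z) = -50.72/13.12 = -3.8659

Re(z) = 5.4573, Im(z) = -3.8659


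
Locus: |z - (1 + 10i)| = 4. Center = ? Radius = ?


|z - z0| = r is a circle with center z0 and radius r.
Center = (1, 10), radius = 4

Circle with center (1, 10) and radius 4


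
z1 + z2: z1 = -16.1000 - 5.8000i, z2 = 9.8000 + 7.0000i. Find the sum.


Real: -16.1 + 9.8 = -6.3
Imag: -5.8 + 7 = 1.2

-6.3000 + 1.2000i


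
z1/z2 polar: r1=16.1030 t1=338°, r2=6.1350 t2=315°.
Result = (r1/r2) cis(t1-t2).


r = 16.1030 / 6.1350 = 2.6248
theta = 338° - 315° = 23° = 23° (mod 360)

2.6248 cis(23°)


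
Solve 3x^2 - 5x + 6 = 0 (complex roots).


disc = (-5)^2 - 4*3*6 = 25 - 72 = -47
sqrt(|disc|) = sqrt(47) = 6.8557
Real part = 5/(2*3) = 0.8333
Imag part = 6.8557/(2*3) = 1.1426

0.8333 ± 1.1426i


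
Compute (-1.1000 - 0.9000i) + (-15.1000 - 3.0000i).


Real: -1.1 - 15.1 = -16.2
Imag: -0.9 - 3 = -3.9

-16.2000 - 3.9000i


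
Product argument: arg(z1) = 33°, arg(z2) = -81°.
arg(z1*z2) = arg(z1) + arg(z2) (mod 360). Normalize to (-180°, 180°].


arg(z1*z2) = 33° - 81° = -48°
Normalized to (-180°, 180°]: -48°

-48°


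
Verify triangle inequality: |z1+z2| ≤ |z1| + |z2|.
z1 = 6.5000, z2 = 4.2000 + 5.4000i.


|z1| = sqrt(6.5^2 + 0^2) = sqrt(42.25) = 6.5000
|z2| = sqrt(4.2^2 + 5.4^2) = sqrt(46.8) = 6.8411
z1+z2 = 10.7000 + 5.4000i
|z1+z2| = sqrt(143.65) = 11.9854
|z1|+|z2| = 6.5000 + 6.8411 = 13.3411

|z1+z2| = 11.9854 ≤ |z1|+|z2| = 13.3411 (verified)


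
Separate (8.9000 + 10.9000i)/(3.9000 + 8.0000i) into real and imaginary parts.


Multiply by conjugate: (8.9000 + 10.9000i)(3.9000 - 8.0000i) / (3.9^2 + 8^2)
Numerator real = 8.9*3.9 + 10.9*8 = 121.91
Numerator imag = 10.9*3.9 - 8.9*8 = -28.69
Denominator = 79.21
Re(z) = 121.91/79.21 = 1.5391
Im(z) = -28.69/79.21 = -0.3622

Re(z) = 1.5391, Im(z) = -0.3622


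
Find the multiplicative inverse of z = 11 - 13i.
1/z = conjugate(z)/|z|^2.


|z|^2 = 121+169 = 290
1/z = (11 + 13i)/290

1/z = 0.0379 + 0.0448i


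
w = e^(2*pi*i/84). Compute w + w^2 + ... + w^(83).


With w = e^(2*pi*i/84), all 84 of the 84th roots of unity w^0 = 1, w, ..., w^(83) sum to 0: 1 + w + ... + w^(83) = (1 - w^84)/(1 - w) = 0 since w^84 = 1, w ≠ 1.
Removing the root 1: w + w^2 + ... + w^(83) = 0 - 1 = -1

Sum = -1


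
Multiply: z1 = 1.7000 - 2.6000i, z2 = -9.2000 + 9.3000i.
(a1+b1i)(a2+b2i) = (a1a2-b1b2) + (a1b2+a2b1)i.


Real = 1.7*(-9.2) - (-2.6)*9.3 = -15.64 - (-24.18) = 8.54
Imag = 1.7*9.3 - (9.2)*(-2.6) = 15.81 + 23.92 = 39.73

8.5400 + 39.7300i


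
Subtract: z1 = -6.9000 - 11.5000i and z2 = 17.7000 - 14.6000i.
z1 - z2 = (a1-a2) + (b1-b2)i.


Real: -6.9 - 17.7 = -24.6
Imag: -11.5 + 14.6 = 3.1

-24.6000 + 3.1000i


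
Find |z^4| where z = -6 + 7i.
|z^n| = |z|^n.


|z| = sqrt(36+49) = sqrt(85) = 9.2195
|z^4| = |z|^4 = (sqrt(85))^4 = 85^2 = 7225

|z^4| = 7225


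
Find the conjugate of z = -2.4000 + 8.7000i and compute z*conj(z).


z_bar = -2.4000 - 8.7000i
z*z_bar = (-2.4)^2 + 8.7^2 = 5.76 + 75.69 = 81.45

z_bar = -2.4000 - 8.7000i, z*z_bar = 81.45


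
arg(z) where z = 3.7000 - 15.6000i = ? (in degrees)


Re = 3.7, Im = -15.6
arg = atan2(-15.6, 3.7) = -76.6572 degrees

arg(z) = -76.6572 degrees


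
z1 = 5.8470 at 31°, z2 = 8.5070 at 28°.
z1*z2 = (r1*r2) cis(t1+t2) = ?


r = 5.8470 * 8.5070 = 49.7404
theta = 31° + 28° = 59° = 59° (mod 360)

49.7404 cis(59°)


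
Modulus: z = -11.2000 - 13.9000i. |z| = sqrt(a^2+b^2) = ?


|z| = sqrt((-11.2)^2 + (-13.9)^2) = sqrt(125.44 + 193.21) = sqrt(318.65) = 17.8508

|z| = 17.8508


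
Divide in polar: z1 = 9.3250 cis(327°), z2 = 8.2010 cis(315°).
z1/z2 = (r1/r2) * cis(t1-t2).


r = 9.3250 / 8.2010 = 1.1371
theta = 327° - 315° = 12° = 12° (mod 360)

1.1371 cis(12°)


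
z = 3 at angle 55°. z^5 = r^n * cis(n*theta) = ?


r^5 = 3^5 = 243
n*theta = 5*55° = 275° = 275° (mod 360)
a = 243*cos(275°) = 21.1788
b = 243*sin(275°) = -242.0753

243 cis(275°) = 21.1788 - 242.0753i


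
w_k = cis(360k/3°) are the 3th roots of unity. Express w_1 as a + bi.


Angle = 360*1/3 = 120°
a = cos(120°) = -0.5000
b = sin(120°) = 0.8660

-0.5000 + 0.8660i


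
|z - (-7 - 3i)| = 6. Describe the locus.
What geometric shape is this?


|z - z0| = r is a circle with center z0 and radius r.
Center = (-7, -3), radius = 6

Circle with center (-7, -3) and radius 6


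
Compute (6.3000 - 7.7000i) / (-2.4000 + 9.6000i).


Conjugate of z2 = -2.4000 - 9.6000i
Numerator: (6.3000 - 7.7000i)(-2.4000 - 9.6000i) = -89.0400 - 42.0000i
Denominator: (-2.4)^2 + 9.6^2 = 97.92
Result = (-89.0400 - 42.0000i)/97.92

-0.9093 - 0.4289i


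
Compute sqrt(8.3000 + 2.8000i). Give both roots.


|z| = sqrt(68.89+7.84) = 8.7596
sqrt((|z|+a)/2) = sqrt((8.7596+8.3)/2) = sqrt(8.5298) = 2.9206
sqrt((|z|-a)/2) = sqrt((8.7596-8.3)/2) = sqrt(0.2298) = 0.4794

±(2.9206 + 0.4794i) i.e. 2.9206 + 0.4794i and -2.9206 - 0.4794i


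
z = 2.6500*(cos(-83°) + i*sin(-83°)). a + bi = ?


a = 2.6500*cos(-83°) = 2.6500*0.1219 = 0.3230
b = 2.6500*sin(-83°) = 2.6500*(-0.992546) = -2.6302

0.3230 - 2.6302i


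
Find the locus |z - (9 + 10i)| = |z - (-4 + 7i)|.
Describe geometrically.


Equal distances means the locus is the perpendicular bisector of z1 and z2.
Midpoint = ((9+(-4))/2, (10+7)/2) = (2.5000, 8.5000)

Perpendicular bisector through (2.5000, 8.5000)


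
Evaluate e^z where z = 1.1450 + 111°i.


e^1.1450 = 3.1424
cos(111°) = -0.3584
sin(111°) = 0.9336
Real = 3.1424*(-0.3584) = -1.1262
Imag = 3.1424*0.9336 = 2.9337

-1.1262 + 2.9337i


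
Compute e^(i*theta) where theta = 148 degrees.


cos(148°) = -0.8480
sin(148°) = 0.5299

e^(i*148°) = -0.8480 + 0.5299i


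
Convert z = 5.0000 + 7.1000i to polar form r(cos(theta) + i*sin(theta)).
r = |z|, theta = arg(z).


r = sqrt(25+50.41) = sqrt(75.41) = 8.6839
theta = atan2(7.1, 5) = 54.8458 degrees

r = 8.6839, theta = 54.8458 degrees


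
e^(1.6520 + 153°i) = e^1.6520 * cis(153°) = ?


e^1.6520 = 5.2174
cos(153°) = -0.891
sin(153°) = 0.454
Real = 5.2174*(-0.891) = -4.6487
Imag = 5.2174*0.454 = 2.3687

-4.6487 + 2.3687i


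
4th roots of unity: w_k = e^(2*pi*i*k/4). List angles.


The 4th roots of unity are cis(360k/4°) for k=0..3
Angle step = 360/4 = 90°
Primitive root: cis(90°)
Primitive root = 0 + 1.0000i

4 roots at angles: 0°, 90°, 180°, 270°


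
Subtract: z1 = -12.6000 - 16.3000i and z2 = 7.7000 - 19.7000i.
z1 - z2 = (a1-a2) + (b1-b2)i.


Real: -12.6 - 7.7 = -20.3
Imag: -16.3 + 19.7 = 3.4

-20.3000 + 3.4000i


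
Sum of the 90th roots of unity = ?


The sum of all 90th roots of unity is 0.
Geometric series: (1 - w^90)/(1 - w) = (1-1)/(1-w) = 0 since w^90 = 1, w ≠ 1.
Alternatively: coefficient of z^89 in z^90 - 1 is 0.

0


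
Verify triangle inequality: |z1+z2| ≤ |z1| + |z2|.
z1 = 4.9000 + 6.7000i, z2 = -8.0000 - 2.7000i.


|z1| = sqrt(4.9^2 + 6.7^2) = sqrt(68.9) = 8.3006
|z2| = sqrt((-8)^2 + (-2.7)^2) = sqrt(71.29) = 8.4433
z1+z2 = -3.1000 + 4.0000i
|z1+z2| = sqrt(25.61) = 5.0606
|z1|+|z2| = 8.3006 + 8.4433 = 16.7439

|z1+z2| = 5.0606 ≤ |z1|+|z2| = 16.7439 (verified)


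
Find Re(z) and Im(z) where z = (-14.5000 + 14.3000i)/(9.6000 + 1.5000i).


Multiply by conjugate: (-14.5000 + 14.3000i)(9.6000 - 1.5000i) / (9.6^2 + 1.5^2)
Numerator real = -14.5*9.6 + 14.3*1.5 = -117.75
Numerator imag = 14.3*9.6 - (-14.5)*1.5 = 159.03
Denominator = 94.41
Re(z) = -117.75/94.41 = -1.2472
Im(z) = 159.03/94.41 = 1.6845

Re(z) = -1.2472, Im(z) = 1.6845


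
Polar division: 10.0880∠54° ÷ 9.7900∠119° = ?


r = 10.0880 / 9.7900 = 1.0304
theta = 54° - 119° = -65° = 295° (mod 360)

1.0304 cis(295°)


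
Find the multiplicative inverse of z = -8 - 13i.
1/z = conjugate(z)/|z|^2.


|z|^2 = 64+169 = 233
1/z = (-8 + 13i)/233

1/z = -0.0343 + 0.0558i


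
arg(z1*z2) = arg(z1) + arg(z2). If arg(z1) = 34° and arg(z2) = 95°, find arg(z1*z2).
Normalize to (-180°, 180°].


arg(z1*z2) = 34° + 95° = 129°
Normalized to (-180°, 180°]: 129°

129°


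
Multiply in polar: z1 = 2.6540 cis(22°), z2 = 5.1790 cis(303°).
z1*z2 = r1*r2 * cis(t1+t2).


r = 2.6540 * 5.1790 = 13.7451
theta = 22° + 303° = 325° = 325° (mod 360)

13.7451 cis(325°)


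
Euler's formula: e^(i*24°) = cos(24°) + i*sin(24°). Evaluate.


cos(24°) = 0.9135
sin(24°) = 0.4067

e^(i*24°) = 0.9135 + 0.4067i


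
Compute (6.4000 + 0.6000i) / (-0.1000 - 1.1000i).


Conjugate of z2 = -0.1000 + 1.1000i
Numerator: (6.4000 + 0.6000i)(-0.1000 + 1.1000i) = -1.3000 + 6.9800i
Denominator: (-0.1)^2 + (-1.1)^2 = 1.22
Result = (-1.3000 + 6.9800i)/1.22

-1.0656 + 5.7213i


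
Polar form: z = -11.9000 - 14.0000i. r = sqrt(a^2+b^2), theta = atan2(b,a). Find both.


r = sqrt(141.61+196) = sqrt(337.61) = 18.3742
theta = atan2(-14, -11.9) = -130.3645 degrees

r = 18.3742, theta = -130.3645 degrees


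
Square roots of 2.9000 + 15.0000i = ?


|z| = sqrt(8.41+225) = 15.2778
sqrt((|z|+a)/2) = sqrt((15.2778+2.9)/2) = sqrt(9.0889) = 3.0148
sqrt((|z|-a)/2) = sqrt((15.2778-2.9)/2) = sqrt(6.1889) = 2.4877

±(3.0148 + 2.4877i) i.e. 3.0148 + 2.4877i and -3.0148 - 2.4877i


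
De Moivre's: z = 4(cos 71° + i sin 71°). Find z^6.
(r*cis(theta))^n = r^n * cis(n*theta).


r^6 = 4^6 = 4096
n*theta = 6*71° = 426° = 66° (mod 360)
a = 4096*cos(66°) = 1665.9933
b = 4096*sin(66°) = 3741.8822

4096 cis(66°) = 1665.9933 + 3741.8822i


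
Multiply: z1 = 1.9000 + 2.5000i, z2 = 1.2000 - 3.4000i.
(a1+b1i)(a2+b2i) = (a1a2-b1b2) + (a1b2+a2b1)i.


Real = 1.9*1.2 - 2.5*(-3.4) = 2.28 - (-8.5) = 10.78
Imag = 1.9*(-3.4) + 1.2*2.5 = -6.46 + 3 = -3.46

10.7800 - 3.4600i


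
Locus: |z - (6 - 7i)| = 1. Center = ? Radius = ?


|z - z0| = r is a circle with center z0 and radius r.
Center = (6, -7), radius = 1

Circle with center (6, -7) and radius 1


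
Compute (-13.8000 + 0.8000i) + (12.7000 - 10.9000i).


Real: -13.8 + 12.7 = -1.1
Imag: 0.8 - 10.9 = -10.1

-1.1000 - 10.1000i


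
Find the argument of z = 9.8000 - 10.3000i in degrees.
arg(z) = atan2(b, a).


Re = 9.8, Im = -10.3
arg = atan2(-10.3, 9.8) = -46.4250 degrees

arg(z) = -46.4250 degrees


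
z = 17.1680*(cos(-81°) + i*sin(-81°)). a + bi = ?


a = 17.1680*cos(-81°) = 17.1680*0.156434 = 2.6857
b = 17.1680*sin(-81°) = 17.1680*(-0.987688) = -16.9566

2.6857 - 16.9566i


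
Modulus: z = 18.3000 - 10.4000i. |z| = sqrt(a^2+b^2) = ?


|z| = sqrt(18.3^2 + (-10.4)^2) = sqrt(334.89 + 108.16) = sqrt(443.05) = 21.0488

|z| = 21.0488


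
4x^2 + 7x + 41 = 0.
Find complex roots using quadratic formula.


disc = 7^2 - 4*4*41 = 49 - 656 = -607
sqrt(|disc|) = sqrt(607) = 24.6374
Real part = -7/(2*4) = -0.8750
Imag part = 24.6374/(2*4) = 3.0797

-0.8750 ± 3.0797i


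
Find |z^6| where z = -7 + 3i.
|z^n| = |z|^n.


|z| = sqrt(49+9) = sqrt(58) = 7.6158
|z^6| = |z|^6 = (sqrt(58))^6 = 58^3 = 195112

|z^6| = 195112


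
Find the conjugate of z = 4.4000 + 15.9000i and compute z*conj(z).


z_bar = 4.4000 - 15.9000i
z*z_bar = 4.4^2 + 15.9^2 = 19.36 + 252.81 = 272.17

z_bar = 4.4000 - 15.9000i, z*z_bar = 272.17


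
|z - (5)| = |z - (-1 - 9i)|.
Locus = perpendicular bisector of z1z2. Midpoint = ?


Equal distances means the locus is the perpendicular bisector of z1 and z2.
Midpoint = ((5+(-1))/2, (0+(-9))/2) = (2.0000, -4.5000)

Perpendicular bisector through (2.0000, -4.5000)


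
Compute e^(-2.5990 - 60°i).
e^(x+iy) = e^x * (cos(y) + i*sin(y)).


e^-2.5990 = 0.07435
cos(-60°) = 0.5
sin(-60°) = -0.866
Real = 0.07435*0.5 = 0.0372
Imag = 0.07435*(-0.866) = -0.0644

0.0372 - 0.0644i


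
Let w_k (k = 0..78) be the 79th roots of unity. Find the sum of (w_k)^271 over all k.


The roots are w_k = w^k with w = e^(2*pi*i/79), and (w^k)^271 = (w^271)^k.
So S = 1 + u + u^2 + ... + u^(78) with u = w^271.
271 = 3*79 + 34, so 271 is not a multiple of 79: u = (w^79)^3 * w^34 = w^34 ≠ 1 (w is a primitive 79th root), while u^79 = (w^79)^271 = 1.
Geometric series: S = (1 - u^79)/(1 - u) = (1 - 1)/(1 - u) = 0

S = 0


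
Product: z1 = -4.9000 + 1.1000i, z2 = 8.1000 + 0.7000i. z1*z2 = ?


Real = -4.9*8.1 - 1.1*0.7 = -39.69 - 0.77 = -40.46
Imag = -4.9*0.7 + 8.1*1.1 = -3.43 + 8.91 = 5.48

-40.4600 + 5.4800i


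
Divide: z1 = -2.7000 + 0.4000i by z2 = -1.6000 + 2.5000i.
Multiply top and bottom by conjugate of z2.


Conjugate of z2 = -1.6000 - 2.5000i
Numerator: (-2.7000 + 0.4000i)(-1.6000 - 2.5000i) = 5.3200 + 6.1100i
Denominator: (-1.6)^2 + 2.5^2 = 8.81
Result = (5.3200 + 6.1100i)/8.81

0.6039 + 0.6935i


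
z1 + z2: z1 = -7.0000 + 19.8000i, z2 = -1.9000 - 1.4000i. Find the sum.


Real: -7 - 1.9 = -8.9
Imag: 19.8 - 1.4 = 18.4

-8.9000 + 18.4000i


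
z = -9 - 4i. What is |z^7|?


|z| = sqrt(81+16) = sqrt(97) = 9.8489
|z^7| = |z|^7 = (sqrt(97))^7 = 97^3 * sqrt(97) = 912673*sqrt(97)

|z^7| = 912673*sqrt(97) ≈ 8988786.5965


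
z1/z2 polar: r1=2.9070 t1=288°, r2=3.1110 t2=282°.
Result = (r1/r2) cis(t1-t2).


r = 2.9070 / 3.1110 = 0.9344
theta = 288° - 282° = 6° = 6° (mod 360)

0.9344 cis(6°)


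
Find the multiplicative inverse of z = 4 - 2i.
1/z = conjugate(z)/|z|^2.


|z|^2 = 16+4 = 20
1/z = (4 + 2i)/20

1/z = 0.2000 + 0.1000i


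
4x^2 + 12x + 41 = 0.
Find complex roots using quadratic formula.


disc = 12^2 - 4*4*41 = 144 - 656 = -512
sqrt(|disc|) = sqrt(512) = 22.6274
Real part = -12/(2*4) = -1.5000
Imag part = 22.6274/(2*4) = 2.8284

-1.5000 ± 2.8284i


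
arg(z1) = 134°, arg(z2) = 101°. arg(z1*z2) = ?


arg(z1*z2) = 134° + 101° = 235°
Normalized to (-180°, 180°]: -125°

-125°


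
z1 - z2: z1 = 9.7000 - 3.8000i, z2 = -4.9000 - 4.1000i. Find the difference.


Real: 9.7 + 4.9 = 14.6
Imag: -3.8 + 4.1 = 0.3

14.6000 + 0.3000i


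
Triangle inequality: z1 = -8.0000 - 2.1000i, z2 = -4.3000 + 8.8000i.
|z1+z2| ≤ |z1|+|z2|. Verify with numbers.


|z1| = sqrt((-8)^2 + (-2.1)^2) = sqrt(68.41) = 8.2710
|z2| = sqrt((-4.3)^2 + 8.8^2) = sqrt(95.93) = 9.7944
z1+z2 = -12.3000 + 6.7000i
|z1+z2| = sqrt(196.18) = 14.0064
|z1|+|z2| = 8.2710 + 9.7944 = 18.0654

|z1+z2| = 14.0064 ≤ |z1|+|z2| = 18.0654 (verified)


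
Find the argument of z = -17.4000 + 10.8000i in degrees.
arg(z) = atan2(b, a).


Re = -17.4, Im = 10.8
arg = atan2(10.8, -17.4) = 148.1726 degrees

arg(z) = 148.1726 degrees


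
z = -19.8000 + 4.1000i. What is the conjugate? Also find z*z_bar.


z_bar = -19.8000 - 4.1000i
z*z_bar = (-19.8)^2 + 4.1^2 = 392.04 + 16.81 = 408.85

z_bar = -19.8000 - 4.1000i, z*z_bar = 408.85


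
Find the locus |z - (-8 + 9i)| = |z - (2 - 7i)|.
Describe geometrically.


Equal distances means the locus is the perpendicular bisector of z1 and z2.
Midpoint = ((-8+2)/2, (9+(-7))/2) = (-3.0000, 1.0000)

Perpendicular bisector through (-3.0000, 1.0000)


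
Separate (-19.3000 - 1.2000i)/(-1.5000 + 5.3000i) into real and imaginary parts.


Multiply by conjugate: (-19.3000 - 1.2000i)(-1.5000 - 5.3000i) / ((-1.5)^2 + 5.3^2)
Numerator real = -19.3*(-1.5) - (1.2)*5.3 = 22.59
Numerator imag = -1.2*(-1.5) - (-19.3)*5.3 = 104.09
Denominator = 30.34
Re(z) = 22.59/30.34 = 0.7446
Im(z) = 104.09/30.34 = 3.4308

Re(z) = 0.7446, Im(z) = 3.4308


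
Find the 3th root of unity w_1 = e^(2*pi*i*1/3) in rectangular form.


Angle = 360*1/3 = 120°
a = cos(120°) = -0.5000
b = sin(120°) = 0.8660

-0.5000 + 0.8660i


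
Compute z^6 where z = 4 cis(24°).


r^6 = 4^6 = 4096
n*theta = 6*24° = 144° = 144° (mod 360)
a = 4096*cos(144°) = -3313.7336
b = 4096*sin(144°) = 2407.5684

4096 cis(144°) = -3313.7336 + 2407.5684i


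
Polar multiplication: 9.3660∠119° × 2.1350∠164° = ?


r = 9.3660 * 2.1350 = 19.9964
theta = 119° + 164° = 283° = 283° (mod 360)

19.9964 cis(283°)


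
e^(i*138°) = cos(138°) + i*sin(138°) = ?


cos(138°) = -0.7431
sin(138°) = 0.6691

e^(i*138°) = -0.7431 + 0.6691i


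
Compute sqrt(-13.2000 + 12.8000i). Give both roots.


|z| = sqrt(174.24+163.84) = 18.3870
sqrt((|z|+a)/2) = sqrt((18.3870+(-13.2))/2) = sqrt(2.5935) = 1.6104
sqrt((|z|-a)/2) = sqrt((18.3870-(-13.2))/2) = sqrt(15.7935) = 3.9741

±(1.6104 + 3.9741i) i.e. 1.6104 + 3.9741i and -1.6104 - 3.9741i


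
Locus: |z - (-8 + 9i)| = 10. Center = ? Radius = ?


|z - z0| = r is a circle with center z0 and radius r.
Center = (-8, 9), radius = 10

Circle with center (-8, 9) and radius 10


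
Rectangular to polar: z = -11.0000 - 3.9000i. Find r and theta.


r = sqrt(121+15.21) = sqrt(136.21) = 11.6709
theta = atan2(-3.9, -11) = -160.4783 degrees

r = 11.6709, theta = -160.4783 degrees


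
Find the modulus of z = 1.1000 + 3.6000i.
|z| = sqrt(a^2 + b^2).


|z| = sqrt(1.1^2 + 3.6^2) = sqrt(1.21 + 12.96) = sqrt(14.17) = 3.7643

|z| = 3.7643


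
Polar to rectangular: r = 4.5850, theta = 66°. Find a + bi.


a = 4.5850*cos(66°) = 4.5850*0.40674 = 1.8649
b = 4.5850*sin(66°) = 4.5850*0.91355 = 4.1886

1.8649 + 4.1886i


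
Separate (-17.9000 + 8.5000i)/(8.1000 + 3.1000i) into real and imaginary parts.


Multiply by conjugate: (-17.9000 + 8.5000i)(8.1000 - 3.1000i) / (8.1^2 + 3.1^2)
Numerator real = -17.9*8.1 + 8.5*3.1 = -118.64
Numerator imag = 8.5*8.1 - (-17.9)*3.1 = 124.34
Denominator = 75.22
Re(z) = -118.64/75.22 = -1.5772
Im(z) = 124.34/75.22 = 1.6530

Re(z) = -1.5772, Im(z) = 1.6530


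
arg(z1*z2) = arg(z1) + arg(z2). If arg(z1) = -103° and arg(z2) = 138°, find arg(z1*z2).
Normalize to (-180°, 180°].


arg(z1*z2) = -103° + 138° = 35°
Normalized to (-180°, 180°]: 35°

35°
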